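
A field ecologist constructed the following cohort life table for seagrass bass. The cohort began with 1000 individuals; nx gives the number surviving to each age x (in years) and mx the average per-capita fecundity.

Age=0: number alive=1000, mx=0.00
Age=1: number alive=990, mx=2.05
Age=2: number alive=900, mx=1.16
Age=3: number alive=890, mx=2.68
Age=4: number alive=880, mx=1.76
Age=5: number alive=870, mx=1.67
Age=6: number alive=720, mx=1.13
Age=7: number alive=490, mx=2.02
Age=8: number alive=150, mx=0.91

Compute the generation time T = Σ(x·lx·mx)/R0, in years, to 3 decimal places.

lx = nx/n0 = nx/1000: 1, 0.99, 0.9, 0.89, 0.88, 0.87, 0.72, 0.49, 0.15
lx·mx: 0, 2.0295, 1.044, 2.3852, 1.5488, 1.4529, 0.8136, 0.9898, 0.1365 → R0 = 10.4003
x·lx·mx: 0, 2.0295, 2.088, 7.1556, 6.1952, 7.2645, 4.8816, 6.9286, 1.092 → Σ = 37.635
T = 37.635 / 10.4003 = 3.618646… → 3.619

3.619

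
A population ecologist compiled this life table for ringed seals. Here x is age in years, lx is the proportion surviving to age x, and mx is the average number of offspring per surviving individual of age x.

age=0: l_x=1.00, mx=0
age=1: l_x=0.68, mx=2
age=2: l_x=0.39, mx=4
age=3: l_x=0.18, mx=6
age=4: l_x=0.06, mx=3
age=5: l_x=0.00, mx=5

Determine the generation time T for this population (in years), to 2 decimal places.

2.02

lx·mx: 0, 1.36, 1.56, 1.08, 0.18, 0 → R0 = 4.18
x·lx·mx: 0, 1.36, 3.12, 3.24, 0.72, 0 → Σ = 8.44
T = 8.44 / 4.18 = 2.019139… → 2.02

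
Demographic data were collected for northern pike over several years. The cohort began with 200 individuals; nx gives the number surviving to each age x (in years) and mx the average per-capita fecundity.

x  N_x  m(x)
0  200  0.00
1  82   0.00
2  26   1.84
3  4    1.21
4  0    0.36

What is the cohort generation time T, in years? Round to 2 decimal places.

lx = nx/n0 = nx/200: 1, 0.41, 0.13, 0.02, 0
lx·mx: 0, 0, 0.2392, 0.0242, 0 → R0 = 0.2634
x·lx·mx: 0, 0, 0.4784, 0.0726, 0 → Σ = 0.551
T = 0.551 / 0.2634 = 2.091875… → 2.09

2.09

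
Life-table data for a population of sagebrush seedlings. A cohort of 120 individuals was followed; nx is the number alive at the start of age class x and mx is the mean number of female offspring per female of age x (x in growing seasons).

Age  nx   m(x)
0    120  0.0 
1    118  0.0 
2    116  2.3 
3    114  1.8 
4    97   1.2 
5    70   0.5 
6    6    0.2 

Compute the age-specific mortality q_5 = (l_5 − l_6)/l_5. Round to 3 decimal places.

lx = nx/n0 = nx/120: 1, 0.98333…, 0.96667…, 0.95, 0.80833…, 0.58333…, 0.05
q_5 = (l_5 − l_6) / l_5 = (0.583333… − 0.05) / 0.583333…
     = 0.533333… / 0.583333… = 0.914286… → 0.914

0.914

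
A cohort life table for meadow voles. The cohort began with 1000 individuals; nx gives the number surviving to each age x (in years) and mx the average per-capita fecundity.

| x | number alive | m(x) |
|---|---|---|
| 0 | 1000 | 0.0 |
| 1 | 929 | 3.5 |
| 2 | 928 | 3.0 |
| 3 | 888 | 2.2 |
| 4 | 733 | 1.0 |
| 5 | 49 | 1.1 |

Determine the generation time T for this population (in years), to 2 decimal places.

lx = nx/n0 = nx/1000: 1, 0.929, 0.928, 0.888, 0.733, 0.049
lx·mx: 0, 3.2515, 2.784, 1.9536, 0.733, 0.0539 → R0 = 8.776
x·lx·mx: 0, 3.2515, 5.568, 5.8608, 2.932, 0.2695 → Σ = 17.8818
T = 17.8818 / 8.776 = 2.03758… → 2.04

2.04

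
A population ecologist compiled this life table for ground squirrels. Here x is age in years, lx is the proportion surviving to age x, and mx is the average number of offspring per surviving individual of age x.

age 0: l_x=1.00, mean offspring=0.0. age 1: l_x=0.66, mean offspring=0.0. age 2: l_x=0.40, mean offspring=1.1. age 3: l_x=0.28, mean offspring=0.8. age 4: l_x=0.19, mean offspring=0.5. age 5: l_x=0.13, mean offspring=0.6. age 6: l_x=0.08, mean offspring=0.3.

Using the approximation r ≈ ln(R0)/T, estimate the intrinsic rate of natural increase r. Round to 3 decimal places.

-0.052

R0 = Σ lx·mx = 0 + 0 + 0.44 + 0.224 + 0.095 + 0.078 + 0.024 = 0.861
Σ x·lx·mx = 2.466; T = 2.466/0.861 = 2.86411…
r ≈ ln(R0)/T = ln(0.861)/2.86411… = -0.05225… → -0.052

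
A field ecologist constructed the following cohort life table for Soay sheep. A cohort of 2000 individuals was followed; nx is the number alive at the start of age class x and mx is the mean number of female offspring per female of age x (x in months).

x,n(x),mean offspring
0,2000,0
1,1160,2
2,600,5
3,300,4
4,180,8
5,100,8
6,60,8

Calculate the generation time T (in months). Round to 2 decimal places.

lx = nx/n0 = nx/2000: 1, 0.58, 0.3, 0.15, 0.09, 0.05, 0.03
lx·mx: 0, 1.16, 1.5, 0.6, 0.72, 0.4, 0.24 → R0 = 4.62
x·lx·mx: 0, 1.16, 3, 1.8, 2.88, 2, 1.44 → Σ = 12.28
T = 12.28 / 4.62 = 2.658009… → 2.66

2.66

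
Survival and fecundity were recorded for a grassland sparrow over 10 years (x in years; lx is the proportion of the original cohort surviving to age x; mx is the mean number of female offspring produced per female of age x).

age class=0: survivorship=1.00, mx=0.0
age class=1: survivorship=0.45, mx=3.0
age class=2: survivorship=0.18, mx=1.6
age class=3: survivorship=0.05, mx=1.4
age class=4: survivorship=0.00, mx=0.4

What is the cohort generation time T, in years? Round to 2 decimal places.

1.25

lx·mx: 0, 1.35, 0.288, 0.07, 0 → R0 = 1.708
x·lx·mx: 0, 1.35, 0.576, 0.21, 0 → Σ = 2.136
T = 2.136 / 1.708 = 1.250585… → 1.25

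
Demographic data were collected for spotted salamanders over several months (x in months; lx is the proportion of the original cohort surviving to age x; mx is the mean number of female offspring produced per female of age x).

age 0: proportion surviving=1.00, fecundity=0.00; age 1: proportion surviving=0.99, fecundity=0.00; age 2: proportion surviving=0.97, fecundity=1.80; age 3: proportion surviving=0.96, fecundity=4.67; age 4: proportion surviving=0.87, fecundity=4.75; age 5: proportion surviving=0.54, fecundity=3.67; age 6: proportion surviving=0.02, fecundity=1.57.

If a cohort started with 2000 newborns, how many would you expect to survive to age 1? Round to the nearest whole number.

Expected survivors = N0 · l_1 = 2000 × 0.99 = 1980 → 1980

1980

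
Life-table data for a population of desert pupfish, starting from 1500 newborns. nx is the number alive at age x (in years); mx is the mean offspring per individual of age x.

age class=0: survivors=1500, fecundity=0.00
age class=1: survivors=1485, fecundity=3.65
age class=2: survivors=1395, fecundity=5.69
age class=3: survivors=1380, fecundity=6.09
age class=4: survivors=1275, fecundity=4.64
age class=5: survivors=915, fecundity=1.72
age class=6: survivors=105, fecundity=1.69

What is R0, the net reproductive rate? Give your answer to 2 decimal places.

lx = nx/n0 = nx/1500: 1, 0.99, 0.93, 0.92, 0.85, 0.61, 0.07
lx·mx by age: 0, 3.6135, 5.2917, 5.6028, 3.944, 1.0492, 0.1183
R0 = Σ lx·mx = 19.6195 → 19.62

19.62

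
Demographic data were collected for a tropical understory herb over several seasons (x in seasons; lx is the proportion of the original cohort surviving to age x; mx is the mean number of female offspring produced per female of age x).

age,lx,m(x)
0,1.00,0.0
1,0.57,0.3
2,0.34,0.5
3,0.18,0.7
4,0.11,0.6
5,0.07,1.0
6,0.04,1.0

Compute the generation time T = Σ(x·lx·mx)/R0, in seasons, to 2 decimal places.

2.71

lx·mx: 0, 0.171, 0.17, 0.126, 0.066, 0.07, 0.04 → R0 = 0.643
x·lx·mx: 0, 0.171, 0.34, 0.378, 0.264, 0.35, 0.24 → Σ = 1.743
T = 1.743 / 0.643 = 2.710731… → 2.71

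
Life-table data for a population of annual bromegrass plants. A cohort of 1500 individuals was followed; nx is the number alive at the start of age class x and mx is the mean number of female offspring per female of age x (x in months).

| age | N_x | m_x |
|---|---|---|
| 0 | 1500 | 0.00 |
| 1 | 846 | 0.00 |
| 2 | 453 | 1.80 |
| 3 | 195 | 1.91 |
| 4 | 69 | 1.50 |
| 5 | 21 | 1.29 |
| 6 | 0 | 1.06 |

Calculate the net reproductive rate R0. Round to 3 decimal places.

lx = nx/n0 = nx/1500: 1, 0.564, 0.302, 0.13, 0.046, 0.014, 0
lx·mx by age: 0, 0, 0.5436, 0.2483, 0.069, 0.01806, 0
R0 = Σ lx·mx = 0.87896 → 0.879

0.879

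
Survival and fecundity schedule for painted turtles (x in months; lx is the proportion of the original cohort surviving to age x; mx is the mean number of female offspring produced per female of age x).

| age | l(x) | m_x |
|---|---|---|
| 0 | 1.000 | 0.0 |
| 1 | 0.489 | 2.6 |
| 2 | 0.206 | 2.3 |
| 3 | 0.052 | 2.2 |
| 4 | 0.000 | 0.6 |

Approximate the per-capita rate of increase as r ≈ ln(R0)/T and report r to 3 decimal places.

0.450

R0 = Σ lx·mx = 0 + 1.2714 + 0.4738 + 0.1144 + 0 = 1.8596
Σ x·lx·mx = 2.5622; T = 2.5622/1.8596 = 1.37782…
r ≈ ln(R0)/T = ln(1.8596)/1.37782… = 0.45025… → 0.450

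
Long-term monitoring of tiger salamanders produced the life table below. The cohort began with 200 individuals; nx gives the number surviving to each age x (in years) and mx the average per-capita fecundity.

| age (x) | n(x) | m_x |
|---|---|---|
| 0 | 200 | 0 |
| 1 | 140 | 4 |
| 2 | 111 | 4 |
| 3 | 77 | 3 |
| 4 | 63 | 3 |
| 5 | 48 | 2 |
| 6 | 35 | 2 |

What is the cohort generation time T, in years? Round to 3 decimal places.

lx = nx/n0 = nx/200: 1, 0.7, 0.555, 0.385, 0.315, 0.24, 0.175
lx·mx: 0, 2.8, 2.22, 1.155, 0.945, 0.48, 0.35 → R0 = 7.95
x·lx·mx: 0, 2.8, 4.44, 3.465, 3.78, 2.4, 2.1 → Σ = 18.985
T = 18.985 / 7.95 = 2.38805… → 2.388

2.388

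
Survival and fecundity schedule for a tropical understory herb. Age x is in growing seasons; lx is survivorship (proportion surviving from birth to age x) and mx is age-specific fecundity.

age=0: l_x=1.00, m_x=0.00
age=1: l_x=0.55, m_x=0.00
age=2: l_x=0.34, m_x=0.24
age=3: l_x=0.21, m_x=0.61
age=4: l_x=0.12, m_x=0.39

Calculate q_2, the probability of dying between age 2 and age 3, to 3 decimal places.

0.382

q_2 = (l_2 − l_3) / l_2 = (0.34 − 0.21) / 0.34
     = 0.13 / 0.34 = 0.382353… → 0.382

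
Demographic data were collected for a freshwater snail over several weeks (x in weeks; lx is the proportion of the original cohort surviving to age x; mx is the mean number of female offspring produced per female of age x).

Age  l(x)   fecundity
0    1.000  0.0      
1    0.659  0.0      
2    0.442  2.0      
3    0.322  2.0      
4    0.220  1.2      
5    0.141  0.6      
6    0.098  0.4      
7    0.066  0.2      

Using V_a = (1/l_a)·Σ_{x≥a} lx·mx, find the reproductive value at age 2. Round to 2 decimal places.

lx·mx for x ≥ 2: 0.884, 0.644, 0.264, 0.0846, 0.0392, 0.0132 → sum = 1.929
V_2 = 1.929 / l_2 = 1.929 / 0.442 = 4.364253… → 4.36

4.36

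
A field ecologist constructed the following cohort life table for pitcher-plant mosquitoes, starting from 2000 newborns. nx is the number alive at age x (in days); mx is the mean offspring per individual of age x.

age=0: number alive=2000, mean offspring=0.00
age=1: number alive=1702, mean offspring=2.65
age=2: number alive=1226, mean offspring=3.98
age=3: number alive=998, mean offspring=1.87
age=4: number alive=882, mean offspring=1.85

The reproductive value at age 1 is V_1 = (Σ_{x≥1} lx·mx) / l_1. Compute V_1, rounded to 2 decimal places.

lx = nx/n0 = nx/2000: 1, 0.851, 0.613, 0.499, 0.441
lx·mx for x ≥ 1: 2.25515, 2.43974, 0.93313, 0.81585 → sum = 6.44387
V_1 = 6.44387 / l_1 = 6.44387 / 0.851 = 7.572115… → 7.57

7.57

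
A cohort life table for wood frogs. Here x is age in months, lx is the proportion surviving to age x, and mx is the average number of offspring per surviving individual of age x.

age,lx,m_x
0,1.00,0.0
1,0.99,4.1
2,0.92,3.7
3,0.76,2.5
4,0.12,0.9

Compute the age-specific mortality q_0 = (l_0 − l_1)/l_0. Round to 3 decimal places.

0.010

q_0 = (l_0 − l_1) / l_0 = (1 − 0.99) / 1
     = 0.01 / 1 = 0.01 → 0.010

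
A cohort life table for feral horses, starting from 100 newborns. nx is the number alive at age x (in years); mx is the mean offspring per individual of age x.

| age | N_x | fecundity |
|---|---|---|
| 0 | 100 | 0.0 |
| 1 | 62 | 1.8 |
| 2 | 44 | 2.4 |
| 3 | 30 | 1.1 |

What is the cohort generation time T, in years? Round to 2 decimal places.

1.69

lx = nx/n0 = nx/100: 1, 0.62, 0.44, 0.3
lx·mx: 0, 1.116, 1.056, 0.33 → R0 = 2.502
x·lx·mx: 0, 1.116, 2.112, 0.99 → Σ = 4.218
T = 4.218 / 2.502 = 1.685851… → 1.69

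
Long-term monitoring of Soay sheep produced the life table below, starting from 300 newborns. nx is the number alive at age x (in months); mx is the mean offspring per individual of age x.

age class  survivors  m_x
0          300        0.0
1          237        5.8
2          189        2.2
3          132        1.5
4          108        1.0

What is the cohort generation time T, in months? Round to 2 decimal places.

1.54

lx = nx/n0 = nx/300: 1, 0.79, 0.63, 0.44, 0.36
lx·mx: 0, 4.582, 1.386, 0.66, 0.36 → R0 = 6.988
x·lx·mx: 0, 4.582, 2.772, 1.98, 1.44 → Σ = 10.774
T = 10.774 / 6.988 = 1.541786… → 1.54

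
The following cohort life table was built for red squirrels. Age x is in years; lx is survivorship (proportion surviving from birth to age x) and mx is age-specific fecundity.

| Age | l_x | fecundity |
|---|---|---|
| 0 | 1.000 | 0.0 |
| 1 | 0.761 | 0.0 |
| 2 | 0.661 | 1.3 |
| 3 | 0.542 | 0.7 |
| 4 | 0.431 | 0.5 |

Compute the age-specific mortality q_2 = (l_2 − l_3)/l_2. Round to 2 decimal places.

0.18

q_2 = (l_2 − l_3) / l_2 = (0.661 − 0.542) / 0.661
     = 0.119 / 0.661 = 0.18003… → 0.18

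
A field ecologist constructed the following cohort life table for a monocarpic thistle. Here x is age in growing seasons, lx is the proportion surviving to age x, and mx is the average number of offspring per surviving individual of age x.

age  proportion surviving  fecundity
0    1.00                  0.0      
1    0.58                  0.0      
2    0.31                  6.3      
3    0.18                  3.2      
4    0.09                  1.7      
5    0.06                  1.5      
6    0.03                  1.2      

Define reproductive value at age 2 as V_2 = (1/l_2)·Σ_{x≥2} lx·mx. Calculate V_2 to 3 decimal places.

9.058

lx·mx for x ≥ 2: 1.953, 0.576, 0.153, 0.09, 0.036 → sum = 2.808
V_2 = 2.808 / l_2 = 2.808 / 0.31 = 9.058065… → 9.058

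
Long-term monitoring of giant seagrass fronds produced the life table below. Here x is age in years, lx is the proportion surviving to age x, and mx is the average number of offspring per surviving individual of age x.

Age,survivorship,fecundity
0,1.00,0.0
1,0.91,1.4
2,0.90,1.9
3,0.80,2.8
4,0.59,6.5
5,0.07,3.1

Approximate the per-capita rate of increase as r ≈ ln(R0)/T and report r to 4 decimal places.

R0 = Σ lx·mx = 0 + 1.274 + 1.71 + 2.24 + 3.835 + 0.217 = 9.276
Σ x·lx·mx = 27.839; T = 27.839/9.276 = 3.00119…
r ≈ ln(R0)/T = ln(9.276)/3.00119… = 0.742183… → 0.7422

0.7422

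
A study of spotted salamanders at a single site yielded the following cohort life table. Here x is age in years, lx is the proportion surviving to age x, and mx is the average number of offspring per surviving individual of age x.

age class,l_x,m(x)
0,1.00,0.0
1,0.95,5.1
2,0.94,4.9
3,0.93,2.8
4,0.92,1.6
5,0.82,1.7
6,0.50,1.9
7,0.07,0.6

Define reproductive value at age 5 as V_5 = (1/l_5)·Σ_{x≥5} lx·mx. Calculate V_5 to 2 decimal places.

lx·mx for x ≥ 5: 1.394, 0.95, 0.042 → sum = 2.386
V_5 = 2.386 / l_5 = 2.386 / 0.82 = 2.909756… → 2.91

2.91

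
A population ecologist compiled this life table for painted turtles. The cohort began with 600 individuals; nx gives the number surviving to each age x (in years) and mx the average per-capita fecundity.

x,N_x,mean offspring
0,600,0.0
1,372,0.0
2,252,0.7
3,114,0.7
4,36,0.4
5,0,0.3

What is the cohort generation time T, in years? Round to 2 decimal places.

2.40

lx = nx/n0 = nx/600: 1, 0.62, 0.42, 0.19, 0.06, 0
lx·mx: 0, 0, 0.294, 0.133, 0.024, 0 → R0 = 0.451
x·lx·mx: 0, 0, 0.588, 0.399, 0.096, 0 → Σ = 1.083
T = 1.083 / 0.451 = 2.40133… → 2.40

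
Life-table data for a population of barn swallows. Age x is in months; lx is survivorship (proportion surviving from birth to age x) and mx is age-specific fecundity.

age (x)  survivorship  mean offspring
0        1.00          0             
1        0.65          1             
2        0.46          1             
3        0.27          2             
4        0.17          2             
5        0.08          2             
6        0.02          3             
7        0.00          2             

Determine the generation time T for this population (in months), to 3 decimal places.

2.584

lx·mx: 0, 0.65, 0.46, 0.54, 0.34, 0.16, 0.06, 0 → R0 = 2.21
x·lx·mx: 0, 0.65, 0.92, 1.62, 1.36, 0.8, 0.36, 0 → Σ = 5.71
T = 5.71 / 2.21 = 2.58371… → 2.584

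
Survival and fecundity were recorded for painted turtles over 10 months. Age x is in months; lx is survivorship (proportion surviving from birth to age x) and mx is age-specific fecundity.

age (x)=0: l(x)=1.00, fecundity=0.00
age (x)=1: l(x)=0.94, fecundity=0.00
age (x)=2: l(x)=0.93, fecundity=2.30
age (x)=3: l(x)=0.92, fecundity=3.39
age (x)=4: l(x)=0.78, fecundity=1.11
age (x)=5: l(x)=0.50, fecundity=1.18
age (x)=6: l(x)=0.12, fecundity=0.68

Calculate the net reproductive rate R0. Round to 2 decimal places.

lx·mx by age: 0, 0, 2.139, 3.1188, 0.8658, 0.59, 0.0816
R0 = Σ lx·mx = 6.7952 → 6.80

6.80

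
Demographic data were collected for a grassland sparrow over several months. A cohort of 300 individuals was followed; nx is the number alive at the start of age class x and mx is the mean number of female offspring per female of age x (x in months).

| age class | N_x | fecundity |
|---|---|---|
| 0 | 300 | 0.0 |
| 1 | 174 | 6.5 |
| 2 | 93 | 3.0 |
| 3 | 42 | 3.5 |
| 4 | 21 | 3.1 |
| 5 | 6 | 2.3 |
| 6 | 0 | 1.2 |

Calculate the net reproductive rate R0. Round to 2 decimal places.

5.45

lx = nx/n0 = nx/300: 1, 0.58, 0.31, 0.14, 0.07, 0.02, 0
lx·mx by age: 0, 3.77, 0.93, 0.49, 0.217, 0.046, 0
R0 = Σ lx·mx = 5.453 → 5.45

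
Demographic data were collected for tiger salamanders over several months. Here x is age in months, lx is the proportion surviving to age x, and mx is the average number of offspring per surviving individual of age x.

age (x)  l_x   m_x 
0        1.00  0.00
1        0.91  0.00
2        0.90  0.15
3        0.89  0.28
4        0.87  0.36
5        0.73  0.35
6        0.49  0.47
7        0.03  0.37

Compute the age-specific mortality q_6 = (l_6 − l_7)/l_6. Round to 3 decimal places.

q_6 = (l_6 − l_7) / l_6 = (0.49 − 0.03) / 0.49
     = 0.46 / 0.49 = 0.938776… → 0.939

0.939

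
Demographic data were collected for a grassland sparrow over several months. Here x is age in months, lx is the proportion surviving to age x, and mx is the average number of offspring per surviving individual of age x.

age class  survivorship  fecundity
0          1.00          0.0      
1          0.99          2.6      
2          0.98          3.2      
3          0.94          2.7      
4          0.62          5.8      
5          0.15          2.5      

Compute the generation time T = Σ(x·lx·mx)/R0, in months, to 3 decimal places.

2.678

lx·mx: 0, 2.574, 3.136, 2.538, 3.596, 0.375 → R0 = 12.219
x·lx·mx: 0, 2.574, 6.272, 7.614, 14.384, 1.875 → Σ = 32.719
T = 32.719 / 12.219 = 2.677715… → 2.678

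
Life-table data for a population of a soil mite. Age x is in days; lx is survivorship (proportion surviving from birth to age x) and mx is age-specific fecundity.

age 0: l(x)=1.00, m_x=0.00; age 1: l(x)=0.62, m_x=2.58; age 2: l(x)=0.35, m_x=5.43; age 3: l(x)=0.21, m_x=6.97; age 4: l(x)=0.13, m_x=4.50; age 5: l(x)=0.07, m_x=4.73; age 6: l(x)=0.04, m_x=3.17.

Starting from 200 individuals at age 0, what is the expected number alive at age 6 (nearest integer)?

Expected survivors = N0 · l_6 = 200 × 0.04 = 8 → 8

8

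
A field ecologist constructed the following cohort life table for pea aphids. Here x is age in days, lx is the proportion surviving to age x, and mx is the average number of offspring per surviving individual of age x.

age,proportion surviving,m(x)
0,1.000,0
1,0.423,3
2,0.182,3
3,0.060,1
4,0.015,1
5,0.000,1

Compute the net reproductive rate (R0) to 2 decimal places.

1.89

lx·mx by age: 0, 1.269, 0.546, 0.06, 0.015, 0
R0 = Σ lx·mx = 1.89 → 1.89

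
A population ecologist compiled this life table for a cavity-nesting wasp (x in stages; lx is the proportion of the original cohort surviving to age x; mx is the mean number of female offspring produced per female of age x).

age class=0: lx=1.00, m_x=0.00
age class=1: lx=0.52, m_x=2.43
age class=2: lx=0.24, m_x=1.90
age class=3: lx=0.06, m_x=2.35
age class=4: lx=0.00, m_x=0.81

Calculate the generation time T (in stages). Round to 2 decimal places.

1.40

lx·mx: 0, 1.2636, 0.456, 0.141, 0 → R0 = 1.8606
x·lx·mx: 0, 1.2636, 0.912, 0.423, 0 → Σ = 2.5986
T = 2.5986 / 1.8606 = 1.396646… → 1.40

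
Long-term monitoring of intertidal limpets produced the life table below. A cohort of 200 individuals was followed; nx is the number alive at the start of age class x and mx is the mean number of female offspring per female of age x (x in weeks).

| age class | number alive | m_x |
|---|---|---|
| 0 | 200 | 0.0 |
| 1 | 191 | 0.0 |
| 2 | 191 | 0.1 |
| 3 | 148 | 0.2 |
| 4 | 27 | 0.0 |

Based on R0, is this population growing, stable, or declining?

declining

lx = nx/n0 = nx/200: 1, 0.955, 0.955, 0.74, 0.135
R0 = Σ lx·mx = 0 + 0 + 0.0955 + 0.148 + 0 = 0.2435
R0 < 1, so the population is declining.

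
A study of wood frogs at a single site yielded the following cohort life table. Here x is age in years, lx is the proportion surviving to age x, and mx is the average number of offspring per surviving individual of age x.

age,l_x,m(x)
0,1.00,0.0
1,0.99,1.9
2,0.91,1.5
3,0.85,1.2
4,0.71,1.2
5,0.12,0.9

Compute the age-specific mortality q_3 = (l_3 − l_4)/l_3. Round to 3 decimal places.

q_3 = (l_3 − l_4) / l_3 = (0.85 − 0.71) / 0.85
     = 0.14 / 0.85 = 0.164706… → 0.165

0.165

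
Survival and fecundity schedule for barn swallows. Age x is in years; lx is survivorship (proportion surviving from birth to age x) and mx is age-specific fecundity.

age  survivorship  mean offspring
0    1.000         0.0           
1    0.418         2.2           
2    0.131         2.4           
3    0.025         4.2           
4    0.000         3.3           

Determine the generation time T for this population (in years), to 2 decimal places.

1.39

lx·mx: 0, 0.9196, 0.3144, 0.105, 0 → R0 = 1.339
x·lx·mx: 0, 0.9196, 0.6288, 0.315, 0 → Σ = 1.8634
T = 1.8634 / 1.339 = 1.391636… → 1.39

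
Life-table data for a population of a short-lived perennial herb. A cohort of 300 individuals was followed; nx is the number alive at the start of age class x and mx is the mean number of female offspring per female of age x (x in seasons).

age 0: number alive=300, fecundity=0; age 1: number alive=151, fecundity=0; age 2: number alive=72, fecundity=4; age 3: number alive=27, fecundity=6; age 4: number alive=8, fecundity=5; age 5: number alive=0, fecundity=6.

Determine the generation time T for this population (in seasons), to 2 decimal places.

2.49

lx = nx/n0 = nx/300: 1, 0.50333…, 0.24, 0.09, 0.02667…, 0
lx·mx: 0, 0, 0.96, 0.54, 0.133333…, 0 → R0 = 1.633333…
x·lx·mx: 0, 0, 1.92, 1.62, 0.533333…, 0 → Σ = 4.073333…
T = 4.073333… / 1.633333… = 2.493878… → 2.49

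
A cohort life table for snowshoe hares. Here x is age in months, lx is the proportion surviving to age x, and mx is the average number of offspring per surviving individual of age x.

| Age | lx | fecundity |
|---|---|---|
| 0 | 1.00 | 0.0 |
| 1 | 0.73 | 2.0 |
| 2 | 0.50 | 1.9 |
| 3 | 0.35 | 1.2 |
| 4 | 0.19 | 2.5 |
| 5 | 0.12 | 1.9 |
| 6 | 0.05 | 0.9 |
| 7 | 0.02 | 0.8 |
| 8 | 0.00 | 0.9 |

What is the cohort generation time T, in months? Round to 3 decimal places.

2.238

lx·mx: 0, 1.46, 0.95, 0.42, 0.475, 0.228, 0.045, 0.016, 0 → R0 = 3.594
x·lx·mx: 0, 1.46, 1.9, 1.26, 1.9, 1.14, 0.27, 0.112, 0 → Σ = 8.042
T = 8.042 / 3.594 = 2.237618… → 2.238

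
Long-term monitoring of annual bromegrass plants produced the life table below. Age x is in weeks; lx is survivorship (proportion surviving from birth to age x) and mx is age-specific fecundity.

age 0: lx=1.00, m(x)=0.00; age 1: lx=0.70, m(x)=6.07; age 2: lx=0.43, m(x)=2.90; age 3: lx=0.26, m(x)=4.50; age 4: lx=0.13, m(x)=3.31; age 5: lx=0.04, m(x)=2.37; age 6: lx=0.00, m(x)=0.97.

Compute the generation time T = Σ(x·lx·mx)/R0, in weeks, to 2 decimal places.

lx·mx: 0, 4.249, 1.247, 1.17, 0.4303, 0.0948, 0 → R0 = 7.1911
x·lx·mx: 0, 4.249, 2.494, 3.51, 1.7212, 0.474, 0 → Σ = 12.4482
T = 12.4482 / 7.1911 = 1.731056… → 1.73

1.73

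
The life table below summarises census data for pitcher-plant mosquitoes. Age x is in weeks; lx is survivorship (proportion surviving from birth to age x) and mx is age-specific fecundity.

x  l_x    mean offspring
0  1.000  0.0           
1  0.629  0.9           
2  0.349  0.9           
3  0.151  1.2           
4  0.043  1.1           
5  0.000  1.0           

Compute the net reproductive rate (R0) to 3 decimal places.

lx·mx by age: 0, 0.5661, 0.3141, 0.1812, 0.0473, 0
R0 = Σ lx·mx = 1.1087 → 1.109

1.109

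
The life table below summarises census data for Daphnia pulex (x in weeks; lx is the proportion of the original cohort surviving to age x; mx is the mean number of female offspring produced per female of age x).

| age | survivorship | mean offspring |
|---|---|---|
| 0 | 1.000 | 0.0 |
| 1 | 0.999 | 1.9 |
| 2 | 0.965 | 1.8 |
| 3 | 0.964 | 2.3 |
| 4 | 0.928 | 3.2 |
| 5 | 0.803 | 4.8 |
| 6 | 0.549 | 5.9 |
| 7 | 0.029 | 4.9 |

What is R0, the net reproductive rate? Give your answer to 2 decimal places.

lx·mx by age: 0, 1.8981, 1.737, 2.2172, 2.9696, 3.8544, 3.2391, 0.1421
R0 = Σ lx·mx = 16.0575 → 16.06

16.06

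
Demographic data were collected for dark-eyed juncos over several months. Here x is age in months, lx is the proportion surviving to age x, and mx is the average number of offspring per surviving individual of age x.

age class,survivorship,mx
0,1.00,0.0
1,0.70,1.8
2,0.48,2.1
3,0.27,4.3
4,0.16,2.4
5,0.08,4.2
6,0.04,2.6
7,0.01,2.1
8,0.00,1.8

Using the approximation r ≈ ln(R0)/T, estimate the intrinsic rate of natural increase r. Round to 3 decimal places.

R0 = Σ lx·mx = 0 + 1.26 + 1.008 + 1.161 + 0.384 + 0.336 + 0.104 + 0.021 + 0 = 4.274
Σ x·lx·mx = 10.746; T = 10.746/4.274 = 2.51427…
r ≈ ln(R0)/T = ln(4.274)/2.51427… = 0.57772… → 0.578

0.578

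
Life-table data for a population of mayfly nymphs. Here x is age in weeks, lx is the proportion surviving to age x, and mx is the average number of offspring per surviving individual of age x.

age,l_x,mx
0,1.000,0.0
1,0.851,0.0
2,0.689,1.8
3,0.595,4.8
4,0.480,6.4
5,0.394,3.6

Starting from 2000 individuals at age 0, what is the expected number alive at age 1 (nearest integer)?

Expected survivors = N0 · l_1 = 2000 × 0.851 = 1702 → 1702

1702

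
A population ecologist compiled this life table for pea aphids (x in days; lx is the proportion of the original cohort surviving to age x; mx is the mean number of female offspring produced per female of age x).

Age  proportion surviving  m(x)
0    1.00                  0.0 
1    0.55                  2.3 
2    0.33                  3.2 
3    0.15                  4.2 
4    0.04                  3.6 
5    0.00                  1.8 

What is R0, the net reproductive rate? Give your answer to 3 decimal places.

lx·mx by age: 0, 1.265, 1.056, 0.63, 0.144, 0
R0 = Σ lx·mx = 3.095 → 3.095

3.095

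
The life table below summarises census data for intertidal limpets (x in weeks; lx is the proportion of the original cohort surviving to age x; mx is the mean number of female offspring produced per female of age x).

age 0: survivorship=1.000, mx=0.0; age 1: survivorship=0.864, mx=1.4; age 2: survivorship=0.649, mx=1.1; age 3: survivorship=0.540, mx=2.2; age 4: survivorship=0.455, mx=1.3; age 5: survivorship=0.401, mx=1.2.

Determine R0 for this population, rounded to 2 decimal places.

lx·mx by age: 0, 1.2096, 0.7139, 1.188, 0.5915, 0.4812
R0 = Σ lx·mx = 4.1842 → 4.18

4.18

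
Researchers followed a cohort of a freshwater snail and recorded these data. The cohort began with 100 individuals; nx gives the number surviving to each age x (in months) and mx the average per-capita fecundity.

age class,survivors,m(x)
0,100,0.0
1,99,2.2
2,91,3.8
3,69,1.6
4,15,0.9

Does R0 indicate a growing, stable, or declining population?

growing

lx = nx/n0 = nx/100: 1, 0.99, 0.91, 0.69, 0.15
R0 = Σ lx·mx = 0 + 2.178 + 3.458 + 1.104 + 0.135 = 6.875
R0 > 1, so the population is growing.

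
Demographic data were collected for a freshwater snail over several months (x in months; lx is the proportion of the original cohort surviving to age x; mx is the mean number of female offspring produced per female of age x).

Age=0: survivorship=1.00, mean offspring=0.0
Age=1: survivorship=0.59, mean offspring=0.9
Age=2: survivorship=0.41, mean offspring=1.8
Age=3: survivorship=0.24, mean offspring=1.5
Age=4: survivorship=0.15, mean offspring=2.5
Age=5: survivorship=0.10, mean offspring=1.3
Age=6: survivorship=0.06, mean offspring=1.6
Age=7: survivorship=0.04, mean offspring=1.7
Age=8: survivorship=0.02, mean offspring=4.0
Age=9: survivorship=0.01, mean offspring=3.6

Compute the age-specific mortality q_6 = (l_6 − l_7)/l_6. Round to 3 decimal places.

0.333

q_6 = (l_6 − l_7) / l_6 = (0.06 − 0.04) / 0.06
     = 0.02 / 0.06 = 0.333333… → 0.333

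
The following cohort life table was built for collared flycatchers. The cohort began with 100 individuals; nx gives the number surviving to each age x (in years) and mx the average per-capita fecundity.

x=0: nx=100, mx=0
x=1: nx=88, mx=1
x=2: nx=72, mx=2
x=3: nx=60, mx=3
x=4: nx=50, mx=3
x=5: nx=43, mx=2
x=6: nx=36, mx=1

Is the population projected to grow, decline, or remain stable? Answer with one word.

growing

lx = nx/n0 = nx/100: 1, 0.88, 0.72, 0.6, 0.5, 0.43, 0.36
R0 = Σ lx·mx = 0 + 0.88 + 1.44 + 1.8 + 1.5 + 0.86 + 0.36 = 6.84
R0 > 1, so the population is growing.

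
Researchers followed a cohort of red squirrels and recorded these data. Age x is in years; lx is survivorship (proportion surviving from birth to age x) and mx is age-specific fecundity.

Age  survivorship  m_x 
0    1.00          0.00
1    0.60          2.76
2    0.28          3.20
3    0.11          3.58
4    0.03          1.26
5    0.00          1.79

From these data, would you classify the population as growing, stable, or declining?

R0 = Σ lx·mx = 0 + 1.656 + 0.896 + 0.3938 + 0.0378 + 0 = 2.9836
R0 > 1, so the population is growing.

growing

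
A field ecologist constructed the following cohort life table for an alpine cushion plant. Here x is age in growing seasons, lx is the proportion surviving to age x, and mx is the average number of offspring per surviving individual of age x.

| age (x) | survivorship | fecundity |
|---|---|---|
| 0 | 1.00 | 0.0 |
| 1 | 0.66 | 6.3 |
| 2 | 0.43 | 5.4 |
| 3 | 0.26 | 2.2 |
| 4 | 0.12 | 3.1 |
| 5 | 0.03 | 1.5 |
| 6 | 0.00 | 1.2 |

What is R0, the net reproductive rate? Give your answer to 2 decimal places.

lx·mx by age: 0, 4.158, 2.322, 0.572, 0.372, 0.045, 0
R0 = Σ lx·mx = 7.469 → 7.47

7.47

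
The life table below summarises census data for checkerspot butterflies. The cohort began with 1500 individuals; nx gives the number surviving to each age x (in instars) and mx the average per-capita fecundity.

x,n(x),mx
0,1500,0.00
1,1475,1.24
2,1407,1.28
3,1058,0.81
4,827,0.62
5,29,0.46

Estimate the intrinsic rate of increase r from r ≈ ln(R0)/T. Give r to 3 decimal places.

lx = nx/n0 = nx/1500: 1, 0.98333…, 0.938, 0.70533…, 0.55133…, 0.01933…
R0 = Σ lx·mx = 0 + 1.21933… + 1.20064 + 0.57132… + 0.34183… + 0.00889… = 3.342013…
Σ x·lx·mx = 6.746347…; T = 6.746347…/3.342013… = 2.01865…
r ≈ ln(R0)/T = ln(3.342013…)/2.01865… = 0.59771… → 0.598

0.598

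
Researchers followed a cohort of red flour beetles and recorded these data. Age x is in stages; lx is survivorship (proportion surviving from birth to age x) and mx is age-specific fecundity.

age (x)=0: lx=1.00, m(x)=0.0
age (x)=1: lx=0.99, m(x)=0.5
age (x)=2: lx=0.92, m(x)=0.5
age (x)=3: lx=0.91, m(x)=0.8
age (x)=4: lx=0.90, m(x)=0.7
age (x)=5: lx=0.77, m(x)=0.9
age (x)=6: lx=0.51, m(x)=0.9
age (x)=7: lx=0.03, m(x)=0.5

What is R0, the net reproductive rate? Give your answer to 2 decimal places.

lx·mx by age: 0, 0.495, 0.46, 0.728, 0.63, 0.693, 0.459, 0.015
R0 = Σ lx·mx = 3.48 → 3.48

3.48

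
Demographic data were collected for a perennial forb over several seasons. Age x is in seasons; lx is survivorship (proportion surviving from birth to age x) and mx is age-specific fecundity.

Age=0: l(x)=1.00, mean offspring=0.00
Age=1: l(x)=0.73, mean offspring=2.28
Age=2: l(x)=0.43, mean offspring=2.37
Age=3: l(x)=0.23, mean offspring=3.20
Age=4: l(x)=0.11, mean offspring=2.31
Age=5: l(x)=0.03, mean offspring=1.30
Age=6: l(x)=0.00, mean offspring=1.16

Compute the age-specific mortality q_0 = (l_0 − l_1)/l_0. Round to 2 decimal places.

q_0 = (l_0 − l_1) / l_0 = (1 − 0.73) / 1
     = 0.27 / 1 = 0.27 → 0.27

0.27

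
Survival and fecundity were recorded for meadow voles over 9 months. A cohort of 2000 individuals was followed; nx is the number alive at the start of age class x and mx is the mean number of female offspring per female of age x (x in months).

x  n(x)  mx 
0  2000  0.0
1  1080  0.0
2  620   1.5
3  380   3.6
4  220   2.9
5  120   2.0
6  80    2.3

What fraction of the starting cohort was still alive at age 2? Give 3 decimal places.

0.310

l_2 = n_2/n_0 = 620/2000 = 0.31 → 0.310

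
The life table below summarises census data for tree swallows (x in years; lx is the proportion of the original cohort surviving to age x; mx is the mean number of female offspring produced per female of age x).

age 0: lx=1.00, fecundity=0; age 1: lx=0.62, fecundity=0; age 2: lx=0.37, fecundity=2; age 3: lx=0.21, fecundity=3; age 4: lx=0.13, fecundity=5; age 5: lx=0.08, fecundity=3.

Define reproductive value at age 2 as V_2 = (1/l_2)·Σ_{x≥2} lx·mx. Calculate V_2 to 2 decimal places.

lx·mx for x ≥ 2: 0.74, 0.63, 0.65, 0.24 → sum = 2.26
V_2 = 2.26 / l_2 = 2.26 / 0.37 = 6.108108… → 6.11

6.11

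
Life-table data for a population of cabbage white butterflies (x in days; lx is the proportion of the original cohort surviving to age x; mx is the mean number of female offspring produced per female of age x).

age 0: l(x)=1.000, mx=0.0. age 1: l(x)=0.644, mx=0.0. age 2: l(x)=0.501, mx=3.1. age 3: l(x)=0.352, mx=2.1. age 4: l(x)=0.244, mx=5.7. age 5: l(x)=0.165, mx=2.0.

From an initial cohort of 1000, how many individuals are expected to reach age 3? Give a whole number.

352

Expected survivors = N0 · l_3 = 1000 × 0.352 = 352 → 352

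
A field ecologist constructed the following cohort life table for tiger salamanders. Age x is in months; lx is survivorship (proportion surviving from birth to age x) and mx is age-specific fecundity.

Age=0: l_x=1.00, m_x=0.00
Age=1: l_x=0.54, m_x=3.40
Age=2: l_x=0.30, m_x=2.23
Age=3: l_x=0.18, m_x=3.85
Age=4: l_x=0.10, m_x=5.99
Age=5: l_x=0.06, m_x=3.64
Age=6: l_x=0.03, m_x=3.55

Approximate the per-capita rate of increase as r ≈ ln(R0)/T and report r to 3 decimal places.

R0 = Σ lx·mx = 0 + 1.836 + 0.669 + 0.693 + 0.599 + 0.2184 + 0.1065 = 4.1219
Σ x·lx·mx = 9.38; T = 9.38/4.1219 = 2.27565…
r ≈ ln(R0)/T = ln(4.1219)/2.27565… = 0.62238… → 0.622

0.622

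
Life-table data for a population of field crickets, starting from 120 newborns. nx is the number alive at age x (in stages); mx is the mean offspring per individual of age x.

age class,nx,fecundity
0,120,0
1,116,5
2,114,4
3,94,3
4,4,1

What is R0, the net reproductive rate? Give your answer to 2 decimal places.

lx = nx/n0 = nx/120: 1, 0.96667…, 0.95, 0.78333…, 0.03333…
lx·mx by age: 0, 4.833333…, 3.8, 2.35…, 0.033333…
R0 = Σ lx·mx = 11.016667… → 11.02

11.02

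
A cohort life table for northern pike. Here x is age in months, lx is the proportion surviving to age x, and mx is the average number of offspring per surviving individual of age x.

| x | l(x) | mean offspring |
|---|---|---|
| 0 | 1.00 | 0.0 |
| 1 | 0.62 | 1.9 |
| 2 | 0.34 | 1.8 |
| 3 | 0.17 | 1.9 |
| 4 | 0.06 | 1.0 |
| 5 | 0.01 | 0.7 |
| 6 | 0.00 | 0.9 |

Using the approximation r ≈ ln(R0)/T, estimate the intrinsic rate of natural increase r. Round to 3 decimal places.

R0 = Σ lx·mx = 0 + 1.178 + 0.612 + 0.323 + 0.06 + 0.007 + 0 = 2.18
Σ x·lx·mx = 3.646; T = 3.646/2.18 = 1.67248…
r ≈ ln(R0)/T = ln(2.18)/1.67248… = 0.46597… → 0.466

0.466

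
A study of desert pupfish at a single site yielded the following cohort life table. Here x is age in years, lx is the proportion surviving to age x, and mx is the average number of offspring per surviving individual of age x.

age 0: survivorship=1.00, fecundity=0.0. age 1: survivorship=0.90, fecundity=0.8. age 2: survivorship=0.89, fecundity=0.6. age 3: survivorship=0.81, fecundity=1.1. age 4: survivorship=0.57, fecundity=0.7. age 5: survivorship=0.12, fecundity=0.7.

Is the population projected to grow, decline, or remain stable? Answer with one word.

R0 = Σ lx·mx = 0 + 0.72 + 0.534 + 0.891 + 0.399 + 0.084 = 2.628
R0 > 1, so the population is growing.

growing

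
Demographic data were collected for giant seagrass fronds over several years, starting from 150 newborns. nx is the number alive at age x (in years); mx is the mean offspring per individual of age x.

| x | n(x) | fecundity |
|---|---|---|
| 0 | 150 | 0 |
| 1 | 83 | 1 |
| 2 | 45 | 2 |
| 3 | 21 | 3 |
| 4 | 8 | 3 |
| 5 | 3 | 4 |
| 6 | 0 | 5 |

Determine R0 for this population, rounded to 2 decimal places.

1.81

lx = nx/n0 = nx/150: 1, 0.55333…, 0.3, 0.14, 0.05333…, 0.02, 0
lx·mx by age: 0, 0.553333…, 0.6, 0.42, 0.16…, 0.08, 0
R0 = Σ lx·mx = 1.813333… → 1.81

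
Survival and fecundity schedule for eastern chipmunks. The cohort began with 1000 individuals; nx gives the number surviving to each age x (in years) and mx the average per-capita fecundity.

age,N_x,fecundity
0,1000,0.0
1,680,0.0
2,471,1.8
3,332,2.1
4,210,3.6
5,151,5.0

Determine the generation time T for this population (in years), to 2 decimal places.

3.46

lx = nx/n0 = nx/1000: 1, 0.68, 0.471, 0.332, 0.21, 0.151
lx·mx: 0, 0, 0.8478, 0.6972, 0.756, 0.755 → R0 = 3.056
x·lx·mx: 0, 0, 1.6956, 2.0916, 3.024, 3.775 → Σ = 10.5862
T = 10.5862 / 3.056 = 3.464071… → 3.46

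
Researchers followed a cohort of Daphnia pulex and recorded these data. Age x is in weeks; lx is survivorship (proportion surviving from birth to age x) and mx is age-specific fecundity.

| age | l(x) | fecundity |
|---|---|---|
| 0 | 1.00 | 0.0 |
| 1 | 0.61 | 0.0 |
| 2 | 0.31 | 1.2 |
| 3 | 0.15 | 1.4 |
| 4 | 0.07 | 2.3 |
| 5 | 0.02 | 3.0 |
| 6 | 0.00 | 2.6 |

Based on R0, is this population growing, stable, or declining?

declining

R0 = Σ lx·mx = 0 + 0 + 0.372 + 0.21 + 0.161 + 0.06 + 0 = 0.803
R0 < 1, so the population is declining.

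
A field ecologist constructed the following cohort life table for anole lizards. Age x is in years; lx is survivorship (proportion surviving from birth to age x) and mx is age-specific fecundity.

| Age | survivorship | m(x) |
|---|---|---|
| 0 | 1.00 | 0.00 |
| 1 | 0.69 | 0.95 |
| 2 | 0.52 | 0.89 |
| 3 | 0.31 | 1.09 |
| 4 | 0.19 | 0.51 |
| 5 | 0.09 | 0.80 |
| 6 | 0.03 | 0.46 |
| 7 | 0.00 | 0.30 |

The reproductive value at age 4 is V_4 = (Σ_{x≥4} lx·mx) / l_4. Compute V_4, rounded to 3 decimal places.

lx·mx for x ≥ 4: 0.0969, 0.072, 0.0138, 0 → sum = 0.1827
V_4 = 0.1827 / l_4 = 0.1827 / 0.19 = 0.961579… → 0.962

0.962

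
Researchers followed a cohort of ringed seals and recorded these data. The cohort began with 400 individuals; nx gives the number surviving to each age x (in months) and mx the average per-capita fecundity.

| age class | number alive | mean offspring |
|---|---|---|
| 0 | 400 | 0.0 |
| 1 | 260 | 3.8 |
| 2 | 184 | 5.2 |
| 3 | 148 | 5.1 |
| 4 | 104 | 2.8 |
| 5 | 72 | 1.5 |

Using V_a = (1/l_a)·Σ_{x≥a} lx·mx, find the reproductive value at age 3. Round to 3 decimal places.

7.797

lx = nx/n0 = nx/400: 1, 0.65, 0.46, 0.37, 0.26, 0.18
lx·mx for x ≥ 3: 1.887, 0.728, 0.27 → sum = 2.885
V_3 = 2.885 / l_3 = 2.885 / 0.37 = 7.797297… → 7.797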